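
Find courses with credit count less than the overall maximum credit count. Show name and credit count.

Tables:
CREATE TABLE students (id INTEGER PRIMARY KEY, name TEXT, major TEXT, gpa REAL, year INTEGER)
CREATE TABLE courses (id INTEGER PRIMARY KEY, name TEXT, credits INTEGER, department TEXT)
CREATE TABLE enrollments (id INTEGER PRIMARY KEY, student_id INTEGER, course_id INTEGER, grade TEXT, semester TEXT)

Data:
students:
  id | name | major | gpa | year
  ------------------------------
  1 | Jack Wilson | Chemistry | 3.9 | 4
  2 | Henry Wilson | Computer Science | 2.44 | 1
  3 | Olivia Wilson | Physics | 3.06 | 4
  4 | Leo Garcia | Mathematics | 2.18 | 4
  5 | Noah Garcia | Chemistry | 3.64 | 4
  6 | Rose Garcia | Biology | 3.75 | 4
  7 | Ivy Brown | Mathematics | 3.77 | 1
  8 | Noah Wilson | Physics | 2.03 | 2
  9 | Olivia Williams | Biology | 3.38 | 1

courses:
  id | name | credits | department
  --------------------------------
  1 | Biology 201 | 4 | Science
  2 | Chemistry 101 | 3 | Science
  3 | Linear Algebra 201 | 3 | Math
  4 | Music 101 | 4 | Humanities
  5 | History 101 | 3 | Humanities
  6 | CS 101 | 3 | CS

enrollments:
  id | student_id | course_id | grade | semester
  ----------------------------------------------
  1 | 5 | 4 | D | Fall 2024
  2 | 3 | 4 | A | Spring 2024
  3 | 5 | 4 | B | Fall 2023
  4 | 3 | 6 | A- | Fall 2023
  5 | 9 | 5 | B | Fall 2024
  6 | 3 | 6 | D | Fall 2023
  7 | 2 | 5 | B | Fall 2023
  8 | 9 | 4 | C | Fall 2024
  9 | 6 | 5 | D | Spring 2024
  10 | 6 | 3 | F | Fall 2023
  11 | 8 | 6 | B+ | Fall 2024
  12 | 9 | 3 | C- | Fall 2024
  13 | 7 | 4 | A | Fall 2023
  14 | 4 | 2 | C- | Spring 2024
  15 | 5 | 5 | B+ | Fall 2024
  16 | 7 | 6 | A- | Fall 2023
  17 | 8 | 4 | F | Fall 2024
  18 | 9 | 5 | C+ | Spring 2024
SELECT name, credits FROM courses WHERE credits < (SELECT MAX(credits) FROM courses)

Execution result:
name | credits
Chemistry 101 | 3
Linear Algebra 201 | 3
History 101 | 3
CS 101 | 3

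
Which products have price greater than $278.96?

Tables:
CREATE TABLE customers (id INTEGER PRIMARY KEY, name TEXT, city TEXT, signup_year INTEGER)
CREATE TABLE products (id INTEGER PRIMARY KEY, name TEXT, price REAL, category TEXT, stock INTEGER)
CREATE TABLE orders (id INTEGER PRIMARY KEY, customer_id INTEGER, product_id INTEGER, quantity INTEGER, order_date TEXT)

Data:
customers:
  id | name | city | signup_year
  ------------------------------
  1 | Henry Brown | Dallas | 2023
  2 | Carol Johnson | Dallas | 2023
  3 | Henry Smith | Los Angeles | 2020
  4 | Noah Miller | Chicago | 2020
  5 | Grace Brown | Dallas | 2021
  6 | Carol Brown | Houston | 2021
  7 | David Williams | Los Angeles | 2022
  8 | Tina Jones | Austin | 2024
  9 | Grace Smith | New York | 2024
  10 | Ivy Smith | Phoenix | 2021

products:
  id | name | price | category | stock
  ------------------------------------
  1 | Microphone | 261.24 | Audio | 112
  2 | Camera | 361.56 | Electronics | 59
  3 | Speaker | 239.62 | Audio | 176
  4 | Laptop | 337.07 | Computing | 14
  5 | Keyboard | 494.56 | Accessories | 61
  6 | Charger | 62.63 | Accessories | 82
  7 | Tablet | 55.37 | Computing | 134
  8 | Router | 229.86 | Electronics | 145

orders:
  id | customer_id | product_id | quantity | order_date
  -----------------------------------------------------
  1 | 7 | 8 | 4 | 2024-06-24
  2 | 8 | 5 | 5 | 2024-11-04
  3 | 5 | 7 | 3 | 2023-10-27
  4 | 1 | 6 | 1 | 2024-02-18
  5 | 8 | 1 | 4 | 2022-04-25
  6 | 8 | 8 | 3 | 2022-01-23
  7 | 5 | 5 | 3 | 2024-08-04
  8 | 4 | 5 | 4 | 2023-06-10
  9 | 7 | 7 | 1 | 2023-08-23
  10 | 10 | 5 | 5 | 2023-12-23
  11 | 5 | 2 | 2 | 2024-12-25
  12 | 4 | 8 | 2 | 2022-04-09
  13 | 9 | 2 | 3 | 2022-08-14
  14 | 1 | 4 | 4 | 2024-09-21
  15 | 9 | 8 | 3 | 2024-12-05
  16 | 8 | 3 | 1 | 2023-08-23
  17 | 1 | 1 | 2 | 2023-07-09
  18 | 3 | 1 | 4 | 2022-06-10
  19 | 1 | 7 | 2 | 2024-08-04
SELECT name, price FROM products WHERE price > 278.96

Execution result:
name | price
Camera | 361.56
Laptop | 337.07
Keyboard | 494.56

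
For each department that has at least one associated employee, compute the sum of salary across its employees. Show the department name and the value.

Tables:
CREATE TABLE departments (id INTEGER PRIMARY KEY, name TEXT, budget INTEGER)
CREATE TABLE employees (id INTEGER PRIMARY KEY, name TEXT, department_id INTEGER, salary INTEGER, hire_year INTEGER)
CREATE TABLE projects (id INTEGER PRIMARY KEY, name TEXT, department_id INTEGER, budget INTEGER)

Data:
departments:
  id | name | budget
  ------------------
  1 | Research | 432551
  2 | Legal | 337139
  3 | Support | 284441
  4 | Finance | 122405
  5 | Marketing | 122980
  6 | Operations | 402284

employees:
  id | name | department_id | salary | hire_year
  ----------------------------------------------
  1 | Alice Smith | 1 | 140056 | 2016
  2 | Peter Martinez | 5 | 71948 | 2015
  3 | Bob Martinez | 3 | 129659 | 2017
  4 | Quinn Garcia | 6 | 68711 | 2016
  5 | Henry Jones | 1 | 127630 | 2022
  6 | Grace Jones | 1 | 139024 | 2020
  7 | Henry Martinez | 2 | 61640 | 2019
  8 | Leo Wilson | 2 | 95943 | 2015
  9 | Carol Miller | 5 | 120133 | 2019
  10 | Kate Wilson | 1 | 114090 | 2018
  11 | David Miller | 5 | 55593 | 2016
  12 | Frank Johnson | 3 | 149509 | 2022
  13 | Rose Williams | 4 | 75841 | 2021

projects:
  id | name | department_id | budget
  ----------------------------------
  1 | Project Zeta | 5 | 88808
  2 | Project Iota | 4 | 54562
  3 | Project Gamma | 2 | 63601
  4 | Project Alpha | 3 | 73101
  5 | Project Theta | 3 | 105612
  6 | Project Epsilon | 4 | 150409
SELECT p.name, SUM(c.salary) AS sum_salary FROM employees c JOIN departments p ON c.department_id = p.id GROUP BY p.id, p.name

Execution result:
name | sum_salary
Research | 520800
Legal | 157583
Support | 279168
Finance | 75841
Marketing | 247674
Operations | 68711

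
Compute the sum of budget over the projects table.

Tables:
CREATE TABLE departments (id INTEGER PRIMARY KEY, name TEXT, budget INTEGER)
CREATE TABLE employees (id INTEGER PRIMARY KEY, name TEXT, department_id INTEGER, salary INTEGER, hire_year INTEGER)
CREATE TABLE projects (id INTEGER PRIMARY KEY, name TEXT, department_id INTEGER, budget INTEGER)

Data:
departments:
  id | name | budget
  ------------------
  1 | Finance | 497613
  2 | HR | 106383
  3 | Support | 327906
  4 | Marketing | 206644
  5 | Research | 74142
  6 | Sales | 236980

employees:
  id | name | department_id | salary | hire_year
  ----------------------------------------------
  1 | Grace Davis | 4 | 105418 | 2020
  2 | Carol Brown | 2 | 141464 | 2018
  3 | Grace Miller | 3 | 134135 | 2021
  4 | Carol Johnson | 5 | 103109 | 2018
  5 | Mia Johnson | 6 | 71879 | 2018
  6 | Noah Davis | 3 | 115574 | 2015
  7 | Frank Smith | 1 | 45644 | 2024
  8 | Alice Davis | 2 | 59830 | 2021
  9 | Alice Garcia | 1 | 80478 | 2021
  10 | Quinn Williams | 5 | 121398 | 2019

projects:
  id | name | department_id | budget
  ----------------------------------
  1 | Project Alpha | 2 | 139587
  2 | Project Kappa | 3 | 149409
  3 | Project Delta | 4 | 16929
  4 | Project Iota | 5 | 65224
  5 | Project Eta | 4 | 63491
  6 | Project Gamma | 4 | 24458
SELECT SUM(budget) FROM projects

Execution result:
459098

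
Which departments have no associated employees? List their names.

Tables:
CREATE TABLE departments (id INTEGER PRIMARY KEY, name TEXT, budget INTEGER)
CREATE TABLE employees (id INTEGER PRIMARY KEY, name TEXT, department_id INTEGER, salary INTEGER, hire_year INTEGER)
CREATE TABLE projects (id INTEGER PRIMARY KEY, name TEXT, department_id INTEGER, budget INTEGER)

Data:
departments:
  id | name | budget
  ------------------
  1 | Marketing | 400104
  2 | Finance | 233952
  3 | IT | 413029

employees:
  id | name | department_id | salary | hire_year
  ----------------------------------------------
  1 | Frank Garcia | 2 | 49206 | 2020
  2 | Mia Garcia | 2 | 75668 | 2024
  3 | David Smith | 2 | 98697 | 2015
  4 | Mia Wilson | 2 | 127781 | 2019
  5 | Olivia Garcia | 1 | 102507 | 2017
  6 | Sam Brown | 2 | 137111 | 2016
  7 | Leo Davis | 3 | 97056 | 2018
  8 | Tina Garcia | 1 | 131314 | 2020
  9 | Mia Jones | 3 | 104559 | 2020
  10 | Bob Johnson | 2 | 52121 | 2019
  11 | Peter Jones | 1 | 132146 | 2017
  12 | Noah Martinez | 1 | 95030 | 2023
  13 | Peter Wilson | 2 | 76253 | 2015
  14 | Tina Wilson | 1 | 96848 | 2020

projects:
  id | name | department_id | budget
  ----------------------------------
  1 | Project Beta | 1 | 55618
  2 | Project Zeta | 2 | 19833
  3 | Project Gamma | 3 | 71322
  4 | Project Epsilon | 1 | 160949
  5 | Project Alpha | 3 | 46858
SELECT p.name FROM departments p LEFT JOIN employees c ON c.department_id = p.id WHERE c.id IS NULL

Execution result:
(no rows)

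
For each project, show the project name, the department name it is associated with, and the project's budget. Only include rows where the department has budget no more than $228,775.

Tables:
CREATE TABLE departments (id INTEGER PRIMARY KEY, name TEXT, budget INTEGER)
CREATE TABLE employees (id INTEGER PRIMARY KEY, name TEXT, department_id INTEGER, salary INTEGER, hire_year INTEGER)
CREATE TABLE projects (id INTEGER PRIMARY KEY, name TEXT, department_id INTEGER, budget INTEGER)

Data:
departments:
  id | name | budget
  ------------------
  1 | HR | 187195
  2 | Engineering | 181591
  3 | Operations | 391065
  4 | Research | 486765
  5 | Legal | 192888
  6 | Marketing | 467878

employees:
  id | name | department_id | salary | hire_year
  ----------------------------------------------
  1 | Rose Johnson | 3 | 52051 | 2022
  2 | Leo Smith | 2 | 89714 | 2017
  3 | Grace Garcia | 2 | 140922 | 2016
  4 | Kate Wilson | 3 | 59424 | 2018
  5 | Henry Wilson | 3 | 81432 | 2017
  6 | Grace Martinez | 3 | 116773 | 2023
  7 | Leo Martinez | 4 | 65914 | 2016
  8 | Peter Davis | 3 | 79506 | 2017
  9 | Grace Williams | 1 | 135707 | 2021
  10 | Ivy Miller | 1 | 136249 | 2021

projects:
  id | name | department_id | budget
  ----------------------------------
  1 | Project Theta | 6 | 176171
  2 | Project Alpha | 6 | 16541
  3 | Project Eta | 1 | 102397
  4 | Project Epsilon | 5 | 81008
SELECT c.name, p.name AS department, c.budget FROM projects c JOIN departments p ON c.department_id = p.id WHERE p.budget <= 228775

Execution result:
name | department | budget
Project Eta | HR | 102397
Project Epsilon | Legal | 81008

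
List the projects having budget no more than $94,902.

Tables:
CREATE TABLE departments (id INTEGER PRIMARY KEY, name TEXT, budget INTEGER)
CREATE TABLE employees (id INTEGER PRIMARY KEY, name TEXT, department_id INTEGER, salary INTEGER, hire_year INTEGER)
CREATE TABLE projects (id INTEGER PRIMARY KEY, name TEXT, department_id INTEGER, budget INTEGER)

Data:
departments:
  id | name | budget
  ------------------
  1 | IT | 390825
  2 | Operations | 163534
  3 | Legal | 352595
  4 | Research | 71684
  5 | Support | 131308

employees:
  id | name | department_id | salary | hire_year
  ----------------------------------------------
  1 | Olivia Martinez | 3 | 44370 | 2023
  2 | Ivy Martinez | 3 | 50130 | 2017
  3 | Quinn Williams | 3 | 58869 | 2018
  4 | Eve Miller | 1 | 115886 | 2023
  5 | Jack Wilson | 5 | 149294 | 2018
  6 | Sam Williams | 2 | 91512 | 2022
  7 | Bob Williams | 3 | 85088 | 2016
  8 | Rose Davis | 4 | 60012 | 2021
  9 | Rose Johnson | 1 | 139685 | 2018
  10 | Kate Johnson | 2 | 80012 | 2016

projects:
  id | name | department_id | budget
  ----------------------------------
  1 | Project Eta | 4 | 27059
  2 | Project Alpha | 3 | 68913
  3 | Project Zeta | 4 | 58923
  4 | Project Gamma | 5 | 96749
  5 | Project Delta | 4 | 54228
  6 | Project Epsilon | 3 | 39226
SELECT name, budget FROM projects WHERE budget <= 94902

Execution result:
name | budget
Project Eta | 27059
Project Alpha | 68913
Project Zeta | 58923
Project Delta | 54228
Project Epsilon | 39226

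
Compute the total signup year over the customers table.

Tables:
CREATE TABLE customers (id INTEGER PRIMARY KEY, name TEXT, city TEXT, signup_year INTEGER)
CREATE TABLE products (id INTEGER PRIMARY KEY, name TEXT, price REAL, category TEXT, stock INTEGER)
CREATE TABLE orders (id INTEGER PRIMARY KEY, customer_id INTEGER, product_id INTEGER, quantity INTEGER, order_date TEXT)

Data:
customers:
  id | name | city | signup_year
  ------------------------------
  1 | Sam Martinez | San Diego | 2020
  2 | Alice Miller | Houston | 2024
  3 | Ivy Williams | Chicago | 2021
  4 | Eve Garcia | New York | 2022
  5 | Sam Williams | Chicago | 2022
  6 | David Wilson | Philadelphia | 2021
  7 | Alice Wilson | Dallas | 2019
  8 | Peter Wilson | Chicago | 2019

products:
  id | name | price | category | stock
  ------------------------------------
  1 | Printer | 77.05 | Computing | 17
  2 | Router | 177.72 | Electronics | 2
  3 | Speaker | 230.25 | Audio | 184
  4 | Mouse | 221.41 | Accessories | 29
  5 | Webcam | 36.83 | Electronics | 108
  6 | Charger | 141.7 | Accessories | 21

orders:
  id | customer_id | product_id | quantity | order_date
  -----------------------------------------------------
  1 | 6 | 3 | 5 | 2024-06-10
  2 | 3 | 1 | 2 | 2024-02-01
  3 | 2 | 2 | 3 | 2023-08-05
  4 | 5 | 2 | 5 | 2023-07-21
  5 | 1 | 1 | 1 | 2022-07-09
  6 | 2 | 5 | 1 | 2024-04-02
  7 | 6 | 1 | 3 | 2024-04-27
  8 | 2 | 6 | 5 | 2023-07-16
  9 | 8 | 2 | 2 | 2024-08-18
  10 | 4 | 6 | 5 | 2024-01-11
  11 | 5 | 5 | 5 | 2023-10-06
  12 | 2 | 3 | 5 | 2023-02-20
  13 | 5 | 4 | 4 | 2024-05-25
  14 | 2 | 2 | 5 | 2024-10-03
SELECT SUM(signup_year) FROM customers

Execution result:
16168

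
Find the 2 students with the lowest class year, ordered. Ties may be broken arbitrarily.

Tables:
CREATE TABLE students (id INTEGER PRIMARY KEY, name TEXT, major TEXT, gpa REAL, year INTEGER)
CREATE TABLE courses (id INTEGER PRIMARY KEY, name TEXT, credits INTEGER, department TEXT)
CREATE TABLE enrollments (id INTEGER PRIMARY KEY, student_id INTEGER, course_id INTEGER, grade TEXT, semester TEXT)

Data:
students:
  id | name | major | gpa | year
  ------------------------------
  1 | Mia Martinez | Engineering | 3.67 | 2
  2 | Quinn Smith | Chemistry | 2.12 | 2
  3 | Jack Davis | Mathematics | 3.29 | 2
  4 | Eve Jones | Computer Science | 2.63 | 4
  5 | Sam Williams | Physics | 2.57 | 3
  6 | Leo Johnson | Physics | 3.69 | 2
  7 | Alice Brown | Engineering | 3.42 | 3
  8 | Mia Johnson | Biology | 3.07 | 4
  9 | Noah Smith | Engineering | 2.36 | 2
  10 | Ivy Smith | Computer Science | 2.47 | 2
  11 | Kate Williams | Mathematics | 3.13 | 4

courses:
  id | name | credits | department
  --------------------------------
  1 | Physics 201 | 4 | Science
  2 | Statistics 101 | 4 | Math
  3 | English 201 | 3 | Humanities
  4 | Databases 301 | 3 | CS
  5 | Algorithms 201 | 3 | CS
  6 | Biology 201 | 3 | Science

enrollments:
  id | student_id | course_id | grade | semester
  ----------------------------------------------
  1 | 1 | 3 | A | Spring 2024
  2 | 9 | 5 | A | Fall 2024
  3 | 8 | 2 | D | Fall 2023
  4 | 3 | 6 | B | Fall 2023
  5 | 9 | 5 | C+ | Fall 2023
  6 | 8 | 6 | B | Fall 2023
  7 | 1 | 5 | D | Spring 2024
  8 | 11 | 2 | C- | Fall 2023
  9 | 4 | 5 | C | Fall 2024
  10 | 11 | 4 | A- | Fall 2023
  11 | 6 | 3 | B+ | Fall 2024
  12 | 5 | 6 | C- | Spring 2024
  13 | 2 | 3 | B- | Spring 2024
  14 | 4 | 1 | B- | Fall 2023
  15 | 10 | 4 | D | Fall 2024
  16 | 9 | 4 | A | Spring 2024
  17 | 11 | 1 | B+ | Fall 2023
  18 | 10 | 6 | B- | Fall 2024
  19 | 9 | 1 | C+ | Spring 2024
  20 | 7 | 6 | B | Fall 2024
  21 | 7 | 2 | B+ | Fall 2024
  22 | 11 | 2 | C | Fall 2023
SELECT name, year FROM students ORDER BY year ASC LIMIT 2

Execution result:
name | year
Mia Martinez | 2
Quinn Smith | 2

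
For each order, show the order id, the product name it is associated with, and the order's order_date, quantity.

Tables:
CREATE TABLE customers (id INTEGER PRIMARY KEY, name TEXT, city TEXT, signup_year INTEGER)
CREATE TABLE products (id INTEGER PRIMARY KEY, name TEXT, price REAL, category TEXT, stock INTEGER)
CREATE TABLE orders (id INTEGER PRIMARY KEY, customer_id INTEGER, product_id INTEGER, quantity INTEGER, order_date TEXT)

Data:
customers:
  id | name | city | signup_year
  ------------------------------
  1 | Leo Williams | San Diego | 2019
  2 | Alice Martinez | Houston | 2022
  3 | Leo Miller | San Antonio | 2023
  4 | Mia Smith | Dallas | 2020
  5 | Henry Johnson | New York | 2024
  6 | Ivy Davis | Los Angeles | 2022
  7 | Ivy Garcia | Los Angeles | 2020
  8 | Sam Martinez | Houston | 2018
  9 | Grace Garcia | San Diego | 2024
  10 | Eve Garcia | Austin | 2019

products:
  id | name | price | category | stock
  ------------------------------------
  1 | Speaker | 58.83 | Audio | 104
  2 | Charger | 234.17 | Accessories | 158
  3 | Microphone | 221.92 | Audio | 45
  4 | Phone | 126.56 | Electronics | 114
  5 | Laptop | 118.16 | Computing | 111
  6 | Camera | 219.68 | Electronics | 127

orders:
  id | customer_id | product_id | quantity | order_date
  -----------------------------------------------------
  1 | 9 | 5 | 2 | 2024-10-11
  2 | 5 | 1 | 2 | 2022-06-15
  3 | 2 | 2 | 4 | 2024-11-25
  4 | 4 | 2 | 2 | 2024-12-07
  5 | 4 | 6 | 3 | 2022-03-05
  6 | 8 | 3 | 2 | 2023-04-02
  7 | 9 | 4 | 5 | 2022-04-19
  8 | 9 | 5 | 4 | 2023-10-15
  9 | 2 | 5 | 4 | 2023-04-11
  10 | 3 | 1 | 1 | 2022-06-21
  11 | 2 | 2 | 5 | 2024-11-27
SELECT c.id, p.name AS product, c.order_date, c.quantity FROM orders c JOIN products p ON c.product_id = p.id

Execution result:
id | product | order_date | quantity
1 | Laptop | 2024-10-11 | 2
2 | Speaker | 2022-06-15 | 2
3 | Charger | 2024-11-25 | 4
4 | Charger | 2024-12-07 | 2
5 | Camera | 2022-03-05 | 3
6 | Microphone | 2023-04-02 | 2
7 | Phone | 2022-04-19 | 5
8 | Laptop | 2023-10-15 | 4
9 | Laptop | 2023-04-11 | 4
10 | Speaker | 2022-06-21 | 1
11 | Charger | 2024-11-27 | 5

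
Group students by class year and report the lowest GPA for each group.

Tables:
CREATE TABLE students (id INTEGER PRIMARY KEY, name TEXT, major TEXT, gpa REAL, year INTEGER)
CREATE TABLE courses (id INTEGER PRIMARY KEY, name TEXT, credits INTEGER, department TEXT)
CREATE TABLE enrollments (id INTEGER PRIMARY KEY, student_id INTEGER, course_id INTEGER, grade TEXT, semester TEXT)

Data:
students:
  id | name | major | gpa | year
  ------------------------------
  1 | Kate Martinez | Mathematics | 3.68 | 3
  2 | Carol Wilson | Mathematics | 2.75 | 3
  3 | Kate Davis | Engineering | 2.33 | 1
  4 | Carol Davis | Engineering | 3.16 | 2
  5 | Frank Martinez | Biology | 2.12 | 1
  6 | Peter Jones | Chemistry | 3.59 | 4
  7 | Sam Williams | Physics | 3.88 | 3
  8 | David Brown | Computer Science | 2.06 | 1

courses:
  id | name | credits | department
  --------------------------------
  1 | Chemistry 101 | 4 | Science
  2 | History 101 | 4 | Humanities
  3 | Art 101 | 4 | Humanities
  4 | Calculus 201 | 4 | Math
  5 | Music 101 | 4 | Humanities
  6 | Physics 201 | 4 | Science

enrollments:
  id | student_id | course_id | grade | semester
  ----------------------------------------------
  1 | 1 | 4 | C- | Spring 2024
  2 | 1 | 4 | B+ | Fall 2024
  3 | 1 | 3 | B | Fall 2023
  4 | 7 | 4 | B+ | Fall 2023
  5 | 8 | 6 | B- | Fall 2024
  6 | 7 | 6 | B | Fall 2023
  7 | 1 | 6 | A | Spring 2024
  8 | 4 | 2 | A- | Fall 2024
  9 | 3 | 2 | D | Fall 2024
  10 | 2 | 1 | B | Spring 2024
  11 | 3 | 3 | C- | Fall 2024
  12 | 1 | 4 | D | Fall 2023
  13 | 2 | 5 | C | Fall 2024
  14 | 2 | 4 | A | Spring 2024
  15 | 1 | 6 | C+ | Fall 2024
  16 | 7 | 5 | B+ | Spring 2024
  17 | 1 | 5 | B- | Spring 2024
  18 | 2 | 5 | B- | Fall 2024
SELECT year, MIN(gpa) AS min_gpa FROM students GROUP BY year

Execution result:
year | min_gpa
1 | 2.06
2 | 3.16
3 | 2.75
4 | 3.59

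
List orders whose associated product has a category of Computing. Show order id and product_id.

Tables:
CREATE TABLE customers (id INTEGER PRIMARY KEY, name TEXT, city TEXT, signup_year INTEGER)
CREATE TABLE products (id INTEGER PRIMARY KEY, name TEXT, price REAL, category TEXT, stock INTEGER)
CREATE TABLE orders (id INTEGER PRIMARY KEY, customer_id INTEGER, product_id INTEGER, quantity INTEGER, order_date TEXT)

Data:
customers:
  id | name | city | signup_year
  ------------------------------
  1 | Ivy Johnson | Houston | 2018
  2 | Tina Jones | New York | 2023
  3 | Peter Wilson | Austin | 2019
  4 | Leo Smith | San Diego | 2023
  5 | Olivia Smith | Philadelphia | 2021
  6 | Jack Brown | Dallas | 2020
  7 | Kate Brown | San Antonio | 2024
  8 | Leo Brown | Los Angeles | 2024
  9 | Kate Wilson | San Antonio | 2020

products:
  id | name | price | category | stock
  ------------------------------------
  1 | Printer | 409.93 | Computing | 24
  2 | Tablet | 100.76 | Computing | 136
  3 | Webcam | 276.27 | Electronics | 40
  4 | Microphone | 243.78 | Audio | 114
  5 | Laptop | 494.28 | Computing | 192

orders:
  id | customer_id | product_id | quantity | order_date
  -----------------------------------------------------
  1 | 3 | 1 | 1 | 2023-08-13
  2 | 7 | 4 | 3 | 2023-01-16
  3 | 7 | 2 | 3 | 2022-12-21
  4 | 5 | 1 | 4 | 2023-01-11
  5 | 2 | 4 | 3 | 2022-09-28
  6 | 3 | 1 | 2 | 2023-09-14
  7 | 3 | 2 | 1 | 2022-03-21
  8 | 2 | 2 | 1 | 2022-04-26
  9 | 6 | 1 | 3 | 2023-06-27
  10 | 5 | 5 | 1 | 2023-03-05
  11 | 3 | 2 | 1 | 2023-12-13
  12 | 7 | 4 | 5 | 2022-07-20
SELECT id, product_id FROM orders WHERE product_id IN (SELECT id FROM products WHERE category = 'Computing')

Execution result:
id | product_id
1 | 1
3 | 2
4 | 1
6 | 1
7 | 2
8 | 2
9 | 1
10 | 5
11 | 2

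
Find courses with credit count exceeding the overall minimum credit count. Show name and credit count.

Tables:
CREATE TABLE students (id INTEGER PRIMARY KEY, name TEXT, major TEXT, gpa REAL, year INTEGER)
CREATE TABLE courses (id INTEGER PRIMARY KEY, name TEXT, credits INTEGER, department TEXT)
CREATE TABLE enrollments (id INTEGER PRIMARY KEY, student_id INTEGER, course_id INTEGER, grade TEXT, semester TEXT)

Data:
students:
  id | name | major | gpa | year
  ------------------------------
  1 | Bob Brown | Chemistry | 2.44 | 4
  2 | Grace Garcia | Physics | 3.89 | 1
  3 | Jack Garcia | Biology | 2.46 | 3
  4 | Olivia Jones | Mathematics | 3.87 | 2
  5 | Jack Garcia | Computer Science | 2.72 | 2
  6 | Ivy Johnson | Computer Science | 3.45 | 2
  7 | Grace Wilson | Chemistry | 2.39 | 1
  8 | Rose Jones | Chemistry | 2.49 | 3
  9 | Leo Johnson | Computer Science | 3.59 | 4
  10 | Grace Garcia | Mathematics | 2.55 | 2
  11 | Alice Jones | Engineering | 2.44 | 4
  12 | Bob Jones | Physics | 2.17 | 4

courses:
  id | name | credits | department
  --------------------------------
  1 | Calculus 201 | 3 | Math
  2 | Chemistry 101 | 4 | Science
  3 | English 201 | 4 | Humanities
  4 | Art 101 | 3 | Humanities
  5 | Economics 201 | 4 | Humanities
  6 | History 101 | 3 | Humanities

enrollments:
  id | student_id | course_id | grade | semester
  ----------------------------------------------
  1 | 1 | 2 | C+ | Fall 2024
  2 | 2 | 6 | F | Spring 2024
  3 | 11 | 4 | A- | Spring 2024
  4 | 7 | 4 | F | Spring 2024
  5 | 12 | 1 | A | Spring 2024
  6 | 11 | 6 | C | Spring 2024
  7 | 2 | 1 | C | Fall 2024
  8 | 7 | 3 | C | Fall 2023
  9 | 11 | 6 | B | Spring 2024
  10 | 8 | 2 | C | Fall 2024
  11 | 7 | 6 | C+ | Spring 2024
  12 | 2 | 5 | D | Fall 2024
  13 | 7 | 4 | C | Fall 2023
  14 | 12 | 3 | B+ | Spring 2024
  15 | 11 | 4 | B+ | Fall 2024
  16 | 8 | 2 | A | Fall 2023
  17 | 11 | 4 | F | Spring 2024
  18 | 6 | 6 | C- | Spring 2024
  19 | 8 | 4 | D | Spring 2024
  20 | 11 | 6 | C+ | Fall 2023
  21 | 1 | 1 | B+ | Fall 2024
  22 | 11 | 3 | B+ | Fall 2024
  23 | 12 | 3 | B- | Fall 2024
SELECT name, credits FROM courses WHERE credits > (SELECT MIN(credits) FROM courses)

Execution result:
name | credits
Chemistry 101 | 4
English 201 | 4
Economics 201 | 4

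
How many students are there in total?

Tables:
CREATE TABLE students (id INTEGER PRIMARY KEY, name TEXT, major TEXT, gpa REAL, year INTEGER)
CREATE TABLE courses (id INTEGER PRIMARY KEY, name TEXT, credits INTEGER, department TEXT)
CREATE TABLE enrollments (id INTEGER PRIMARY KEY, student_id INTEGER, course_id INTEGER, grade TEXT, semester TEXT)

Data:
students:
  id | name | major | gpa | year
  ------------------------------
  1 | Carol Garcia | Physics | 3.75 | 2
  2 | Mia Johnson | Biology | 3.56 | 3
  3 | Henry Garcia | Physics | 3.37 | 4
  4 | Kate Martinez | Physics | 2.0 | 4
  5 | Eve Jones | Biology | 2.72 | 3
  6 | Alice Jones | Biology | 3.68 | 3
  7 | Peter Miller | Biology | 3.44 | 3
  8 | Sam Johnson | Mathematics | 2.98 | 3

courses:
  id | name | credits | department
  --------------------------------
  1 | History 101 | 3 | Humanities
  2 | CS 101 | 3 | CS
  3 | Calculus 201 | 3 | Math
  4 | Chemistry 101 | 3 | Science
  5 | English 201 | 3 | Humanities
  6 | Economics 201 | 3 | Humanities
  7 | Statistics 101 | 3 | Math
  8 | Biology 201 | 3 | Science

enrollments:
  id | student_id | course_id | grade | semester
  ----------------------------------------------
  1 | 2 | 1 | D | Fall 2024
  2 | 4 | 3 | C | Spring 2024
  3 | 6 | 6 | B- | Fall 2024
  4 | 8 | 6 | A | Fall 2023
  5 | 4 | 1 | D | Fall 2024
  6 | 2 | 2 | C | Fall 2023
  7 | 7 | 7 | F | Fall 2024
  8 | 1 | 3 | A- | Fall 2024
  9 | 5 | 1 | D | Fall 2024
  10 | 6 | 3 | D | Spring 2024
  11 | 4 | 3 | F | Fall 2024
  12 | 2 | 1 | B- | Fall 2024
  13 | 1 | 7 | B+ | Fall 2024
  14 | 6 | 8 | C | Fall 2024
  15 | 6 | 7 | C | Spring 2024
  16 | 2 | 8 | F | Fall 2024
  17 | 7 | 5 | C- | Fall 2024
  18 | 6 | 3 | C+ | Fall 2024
SELECT COUNT(*) FROM students

Execution result:
8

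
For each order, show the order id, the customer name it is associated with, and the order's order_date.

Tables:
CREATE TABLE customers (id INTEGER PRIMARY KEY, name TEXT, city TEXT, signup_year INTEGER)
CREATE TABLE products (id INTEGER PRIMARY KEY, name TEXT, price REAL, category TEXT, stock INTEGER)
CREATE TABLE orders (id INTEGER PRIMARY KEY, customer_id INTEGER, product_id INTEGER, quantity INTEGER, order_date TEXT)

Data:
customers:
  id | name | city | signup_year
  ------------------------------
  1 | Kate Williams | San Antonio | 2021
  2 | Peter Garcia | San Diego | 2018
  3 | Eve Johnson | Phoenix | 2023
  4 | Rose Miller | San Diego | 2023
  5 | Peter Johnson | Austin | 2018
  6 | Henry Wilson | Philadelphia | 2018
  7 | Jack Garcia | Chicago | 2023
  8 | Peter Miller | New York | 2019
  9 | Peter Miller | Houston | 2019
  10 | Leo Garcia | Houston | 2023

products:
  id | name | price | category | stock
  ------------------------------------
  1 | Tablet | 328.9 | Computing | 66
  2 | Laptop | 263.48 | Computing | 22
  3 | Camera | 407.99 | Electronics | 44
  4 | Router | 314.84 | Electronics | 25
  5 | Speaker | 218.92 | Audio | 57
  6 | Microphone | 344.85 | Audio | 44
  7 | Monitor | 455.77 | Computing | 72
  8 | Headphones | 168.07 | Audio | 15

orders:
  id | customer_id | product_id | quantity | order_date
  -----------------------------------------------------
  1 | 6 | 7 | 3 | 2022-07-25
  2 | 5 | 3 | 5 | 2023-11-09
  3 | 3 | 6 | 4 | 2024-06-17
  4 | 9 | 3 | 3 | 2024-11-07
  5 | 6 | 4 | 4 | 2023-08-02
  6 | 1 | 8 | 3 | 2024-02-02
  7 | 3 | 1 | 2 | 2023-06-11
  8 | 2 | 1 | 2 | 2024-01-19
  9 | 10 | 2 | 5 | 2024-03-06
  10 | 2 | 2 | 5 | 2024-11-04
SELECT c.id, p.name AS customer, c.order_date FROM orders c JOIN customers p ON c.customer_id = p.id

Execution result:
id | customer | order_date
1 | Henry Wilson | 2022-07-25
2 | Peter Johnson | 2023-11-09
3 | Eve Johnson | 2024-06-17
4 | Peter Miller | 2024-11-07
5 | Henry Wilson | 2023-08-02
6 | Kate Williams | 2024-02-02
7 | Eve Johnson | 2023-06-11
8 | Peter Garcia | 2024-01-19
9 | Leo Garcia | 2024-03-06
10 | Peter Garcia | 2024-11-04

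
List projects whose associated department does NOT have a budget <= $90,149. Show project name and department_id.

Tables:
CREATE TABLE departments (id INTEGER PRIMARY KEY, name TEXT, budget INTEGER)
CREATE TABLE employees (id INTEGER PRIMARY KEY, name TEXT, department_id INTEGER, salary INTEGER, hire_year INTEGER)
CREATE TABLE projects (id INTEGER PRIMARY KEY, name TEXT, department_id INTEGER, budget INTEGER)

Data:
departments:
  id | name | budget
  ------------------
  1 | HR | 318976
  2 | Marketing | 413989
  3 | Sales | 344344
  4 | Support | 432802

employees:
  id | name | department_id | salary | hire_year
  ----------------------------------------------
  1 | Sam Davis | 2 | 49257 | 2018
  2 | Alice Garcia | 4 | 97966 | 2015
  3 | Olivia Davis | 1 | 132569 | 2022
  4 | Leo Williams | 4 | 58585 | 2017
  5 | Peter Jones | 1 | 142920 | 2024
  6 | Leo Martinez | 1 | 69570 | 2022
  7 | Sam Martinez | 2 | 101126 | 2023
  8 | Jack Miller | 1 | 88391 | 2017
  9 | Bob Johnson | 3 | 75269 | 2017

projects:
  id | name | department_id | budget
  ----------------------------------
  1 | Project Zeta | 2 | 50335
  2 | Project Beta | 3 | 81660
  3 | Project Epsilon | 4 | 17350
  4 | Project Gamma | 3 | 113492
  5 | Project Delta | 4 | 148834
SELECT name, department_id FROM projects WHERE department_id NOT IN (SELECT id FROM departments WHERE budget <= 90149)

Execution result:
name | department_id
Project Zeta | 2
Project Beta | 3
Project Epsilon | 4
Project Gamma | 3
Project Delta | 4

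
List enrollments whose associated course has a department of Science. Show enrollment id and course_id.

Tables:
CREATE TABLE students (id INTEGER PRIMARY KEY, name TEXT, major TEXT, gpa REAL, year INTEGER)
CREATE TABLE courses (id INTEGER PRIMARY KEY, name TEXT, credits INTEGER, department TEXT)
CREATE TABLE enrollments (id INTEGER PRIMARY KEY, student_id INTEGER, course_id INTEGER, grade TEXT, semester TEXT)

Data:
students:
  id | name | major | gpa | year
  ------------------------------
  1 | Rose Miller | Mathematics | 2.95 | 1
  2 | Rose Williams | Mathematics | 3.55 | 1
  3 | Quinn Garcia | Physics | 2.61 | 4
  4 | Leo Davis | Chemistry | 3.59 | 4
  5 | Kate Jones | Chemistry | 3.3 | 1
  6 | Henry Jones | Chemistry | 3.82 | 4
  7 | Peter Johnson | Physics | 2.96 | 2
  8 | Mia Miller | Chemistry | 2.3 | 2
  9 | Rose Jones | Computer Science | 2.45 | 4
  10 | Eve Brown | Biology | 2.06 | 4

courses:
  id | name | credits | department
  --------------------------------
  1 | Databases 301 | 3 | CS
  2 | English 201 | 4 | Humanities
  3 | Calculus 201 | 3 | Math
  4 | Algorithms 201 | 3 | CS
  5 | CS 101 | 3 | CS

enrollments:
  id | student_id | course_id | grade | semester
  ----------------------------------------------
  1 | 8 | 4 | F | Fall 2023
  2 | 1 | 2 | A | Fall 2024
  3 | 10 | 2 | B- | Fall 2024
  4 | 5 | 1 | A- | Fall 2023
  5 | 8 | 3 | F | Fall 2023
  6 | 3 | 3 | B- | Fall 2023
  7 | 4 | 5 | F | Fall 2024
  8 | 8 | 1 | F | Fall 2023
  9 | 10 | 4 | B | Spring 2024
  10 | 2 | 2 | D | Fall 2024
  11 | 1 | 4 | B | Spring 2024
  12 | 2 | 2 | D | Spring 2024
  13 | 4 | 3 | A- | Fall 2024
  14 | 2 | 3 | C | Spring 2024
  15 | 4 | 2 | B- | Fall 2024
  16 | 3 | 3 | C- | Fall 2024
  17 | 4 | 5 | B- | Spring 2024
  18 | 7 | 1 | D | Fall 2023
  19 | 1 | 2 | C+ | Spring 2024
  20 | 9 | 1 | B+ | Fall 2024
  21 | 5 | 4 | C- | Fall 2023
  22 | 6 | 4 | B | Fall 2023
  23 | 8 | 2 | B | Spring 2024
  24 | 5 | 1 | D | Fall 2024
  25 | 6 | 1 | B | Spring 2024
SELECT id, course_id FROM enrollments WHERE course_id IN (SELECT id FROM courses WHERE department = 'Science')

Execution result:
(no rows)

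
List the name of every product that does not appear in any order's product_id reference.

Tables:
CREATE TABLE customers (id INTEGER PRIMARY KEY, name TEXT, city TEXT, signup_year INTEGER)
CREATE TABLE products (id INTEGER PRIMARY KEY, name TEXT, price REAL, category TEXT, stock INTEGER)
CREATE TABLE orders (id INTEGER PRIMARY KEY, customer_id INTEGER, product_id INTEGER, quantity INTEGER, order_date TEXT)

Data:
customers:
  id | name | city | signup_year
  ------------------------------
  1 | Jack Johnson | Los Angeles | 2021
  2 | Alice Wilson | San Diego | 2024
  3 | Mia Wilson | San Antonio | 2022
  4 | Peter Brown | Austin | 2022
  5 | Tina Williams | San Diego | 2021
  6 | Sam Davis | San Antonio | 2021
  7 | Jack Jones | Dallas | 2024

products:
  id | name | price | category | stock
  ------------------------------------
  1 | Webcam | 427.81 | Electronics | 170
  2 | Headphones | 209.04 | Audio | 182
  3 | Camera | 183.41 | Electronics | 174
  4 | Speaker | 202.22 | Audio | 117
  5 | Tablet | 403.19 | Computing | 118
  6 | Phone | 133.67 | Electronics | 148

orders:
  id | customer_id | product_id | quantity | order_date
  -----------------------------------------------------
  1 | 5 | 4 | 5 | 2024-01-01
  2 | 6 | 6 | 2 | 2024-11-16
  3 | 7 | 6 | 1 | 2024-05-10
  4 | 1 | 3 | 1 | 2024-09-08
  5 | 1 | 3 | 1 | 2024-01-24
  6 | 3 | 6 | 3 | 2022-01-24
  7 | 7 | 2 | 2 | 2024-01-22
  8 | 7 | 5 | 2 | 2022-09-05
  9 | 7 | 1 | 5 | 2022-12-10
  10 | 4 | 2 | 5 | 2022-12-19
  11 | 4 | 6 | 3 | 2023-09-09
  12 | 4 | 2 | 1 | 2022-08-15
SELECT p.name FROM products p LEFT JOIN orders c ON c.product_id = p.id WHERE c.id IS NULL

Execution result:
(no rows)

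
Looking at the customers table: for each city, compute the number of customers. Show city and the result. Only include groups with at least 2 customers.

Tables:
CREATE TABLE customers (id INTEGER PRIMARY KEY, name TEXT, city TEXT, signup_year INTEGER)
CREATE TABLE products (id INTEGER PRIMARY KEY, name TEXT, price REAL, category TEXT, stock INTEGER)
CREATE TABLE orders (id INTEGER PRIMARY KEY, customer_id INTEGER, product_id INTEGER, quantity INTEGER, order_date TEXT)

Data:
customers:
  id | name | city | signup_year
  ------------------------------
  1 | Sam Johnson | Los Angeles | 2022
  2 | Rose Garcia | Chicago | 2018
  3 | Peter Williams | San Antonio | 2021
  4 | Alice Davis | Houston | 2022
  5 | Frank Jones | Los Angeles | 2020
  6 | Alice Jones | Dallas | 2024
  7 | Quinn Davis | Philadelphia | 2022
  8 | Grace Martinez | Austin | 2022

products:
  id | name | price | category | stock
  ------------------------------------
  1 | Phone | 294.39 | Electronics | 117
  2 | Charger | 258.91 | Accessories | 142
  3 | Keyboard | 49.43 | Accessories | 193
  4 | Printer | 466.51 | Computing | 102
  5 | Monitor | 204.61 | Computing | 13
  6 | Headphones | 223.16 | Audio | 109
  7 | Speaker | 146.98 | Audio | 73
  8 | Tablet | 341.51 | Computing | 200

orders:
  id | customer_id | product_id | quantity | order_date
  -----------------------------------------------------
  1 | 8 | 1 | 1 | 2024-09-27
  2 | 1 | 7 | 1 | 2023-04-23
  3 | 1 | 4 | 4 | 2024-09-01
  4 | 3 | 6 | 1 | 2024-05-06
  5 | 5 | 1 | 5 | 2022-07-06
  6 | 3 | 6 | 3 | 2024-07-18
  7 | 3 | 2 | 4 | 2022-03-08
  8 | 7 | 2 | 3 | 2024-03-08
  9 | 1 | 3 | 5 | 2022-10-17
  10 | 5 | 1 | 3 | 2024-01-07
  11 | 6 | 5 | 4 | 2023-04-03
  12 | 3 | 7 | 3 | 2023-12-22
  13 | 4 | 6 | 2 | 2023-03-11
SELECT city, COUNT(*) AS n FROM customers GROUP BY city HAVING COUNT(*) >= 2

Execution result:
city | n
Los Angeles | 2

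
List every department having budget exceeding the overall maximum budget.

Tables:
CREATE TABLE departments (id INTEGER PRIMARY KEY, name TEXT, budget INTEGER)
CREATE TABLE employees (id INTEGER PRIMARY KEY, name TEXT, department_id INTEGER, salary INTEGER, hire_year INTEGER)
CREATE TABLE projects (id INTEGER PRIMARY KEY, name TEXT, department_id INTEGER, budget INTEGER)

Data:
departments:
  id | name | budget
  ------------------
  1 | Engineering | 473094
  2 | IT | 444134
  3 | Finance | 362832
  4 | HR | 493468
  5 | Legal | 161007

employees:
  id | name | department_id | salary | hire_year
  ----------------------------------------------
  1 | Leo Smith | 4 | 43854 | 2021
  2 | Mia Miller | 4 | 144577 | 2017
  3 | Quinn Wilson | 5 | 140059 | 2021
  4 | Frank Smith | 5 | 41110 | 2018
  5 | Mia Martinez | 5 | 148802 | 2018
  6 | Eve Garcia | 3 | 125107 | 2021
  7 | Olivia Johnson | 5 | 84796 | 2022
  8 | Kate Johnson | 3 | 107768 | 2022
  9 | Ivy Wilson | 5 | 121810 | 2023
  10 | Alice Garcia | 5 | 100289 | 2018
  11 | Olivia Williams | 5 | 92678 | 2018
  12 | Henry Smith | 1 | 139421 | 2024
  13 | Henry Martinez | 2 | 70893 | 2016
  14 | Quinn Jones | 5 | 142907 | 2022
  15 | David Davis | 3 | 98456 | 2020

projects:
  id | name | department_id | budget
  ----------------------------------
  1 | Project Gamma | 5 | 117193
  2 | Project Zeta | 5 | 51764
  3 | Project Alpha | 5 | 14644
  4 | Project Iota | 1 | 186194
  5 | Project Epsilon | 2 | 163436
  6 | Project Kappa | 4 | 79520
SELECT name, budget FROM departments WHERE budget > (SELECT MAX(budget) FROM departments)

Execution result:
(no rows)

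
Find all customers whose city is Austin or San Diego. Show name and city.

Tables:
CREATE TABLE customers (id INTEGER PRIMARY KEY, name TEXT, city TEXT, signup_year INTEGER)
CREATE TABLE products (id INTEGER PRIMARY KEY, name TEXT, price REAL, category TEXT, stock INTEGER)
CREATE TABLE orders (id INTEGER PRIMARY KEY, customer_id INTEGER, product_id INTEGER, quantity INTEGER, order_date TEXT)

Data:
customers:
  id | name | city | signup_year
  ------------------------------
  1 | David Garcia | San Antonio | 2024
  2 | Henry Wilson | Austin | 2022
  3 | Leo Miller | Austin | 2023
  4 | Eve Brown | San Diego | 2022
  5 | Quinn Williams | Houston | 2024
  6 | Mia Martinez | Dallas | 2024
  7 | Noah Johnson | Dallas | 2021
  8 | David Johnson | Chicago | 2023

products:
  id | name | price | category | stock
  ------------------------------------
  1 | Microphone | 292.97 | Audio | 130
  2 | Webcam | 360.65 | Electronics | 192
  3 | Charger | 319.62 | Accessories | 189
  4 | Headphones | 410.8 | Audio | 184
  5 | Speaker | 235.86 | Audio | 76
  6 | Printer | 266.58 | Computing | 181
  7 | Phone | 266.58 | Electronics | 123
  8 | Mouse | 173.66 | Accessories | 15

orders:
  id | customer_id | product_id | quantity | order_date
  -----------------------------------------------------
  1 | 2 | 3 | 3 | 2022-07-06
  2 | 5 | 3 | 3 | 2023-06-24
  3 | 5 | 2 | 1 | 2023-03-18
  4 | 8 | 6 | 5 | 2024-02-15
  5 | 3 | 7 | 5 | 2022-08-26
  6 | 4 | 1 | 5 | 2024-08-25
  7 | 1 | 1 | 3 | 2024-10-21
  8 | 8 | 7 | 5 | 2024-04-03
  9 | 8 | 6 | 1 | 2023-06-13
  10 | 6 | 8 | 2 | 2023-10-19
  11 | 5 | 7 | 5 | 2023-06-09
SELECT name, city FROM customers WHERE city IN ('Austin', 'San Diego')

Execution result:
name | city
Henry Wilson | Austin
Leo Miller | Austin
Eve Brown | San Diego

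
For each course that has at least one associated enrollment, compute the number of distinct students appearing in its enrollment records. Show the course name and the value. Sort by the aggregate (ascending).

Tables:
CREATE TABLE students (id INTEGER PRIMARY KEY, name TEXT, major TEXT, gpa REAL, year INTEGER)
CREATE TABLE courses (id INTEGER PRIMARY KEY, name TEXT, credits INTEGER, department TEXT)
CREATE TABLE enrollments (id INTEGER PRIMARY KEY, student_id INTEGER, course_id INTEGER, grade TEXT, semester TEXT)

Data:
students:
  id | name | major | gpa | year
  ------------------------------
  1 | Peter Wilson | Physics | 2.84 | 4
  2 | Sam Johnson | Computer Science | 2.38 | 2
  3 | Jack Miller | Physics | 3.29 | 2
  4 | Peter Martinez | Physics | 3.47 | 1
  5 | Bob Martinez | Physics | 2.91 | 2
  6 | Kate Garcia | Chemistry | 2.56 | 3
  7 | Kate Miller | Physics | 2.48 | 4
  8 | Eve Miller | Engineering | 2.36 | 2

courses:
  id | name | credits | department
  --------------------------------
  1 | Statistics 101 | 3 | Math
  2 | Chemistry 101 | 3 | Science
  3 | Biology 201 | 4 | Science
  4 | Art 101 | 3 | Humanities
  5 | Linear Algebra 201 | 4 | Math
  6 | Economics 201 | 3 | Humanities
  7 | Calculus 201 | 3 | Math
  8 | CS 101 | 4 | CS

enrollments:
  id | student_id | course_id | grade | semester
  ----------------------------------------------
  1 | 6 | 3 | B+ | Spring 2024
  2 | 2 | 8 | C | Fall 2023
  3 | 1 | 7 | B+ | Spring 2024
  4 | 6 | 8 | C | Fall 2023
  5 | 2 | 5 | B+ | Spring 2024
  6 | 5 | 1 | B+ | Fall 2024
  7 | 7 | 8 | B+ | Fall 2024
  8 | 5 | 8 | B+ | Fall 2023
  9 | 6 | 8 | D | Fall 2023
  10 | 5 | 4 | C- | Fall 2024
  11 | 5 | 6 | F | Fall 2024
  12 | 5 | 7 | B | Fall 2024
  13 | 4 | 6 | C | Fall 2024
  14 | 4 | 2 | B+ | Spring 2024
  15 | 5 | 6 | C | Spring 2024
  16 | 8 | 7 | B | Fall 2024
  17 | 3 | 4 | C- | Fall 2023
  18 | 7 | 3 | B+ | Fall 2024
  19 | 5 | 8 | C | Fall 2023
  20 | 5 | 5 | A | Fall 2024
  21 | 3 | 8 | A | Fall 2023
SELECT p.name, COUNT(DISTINCT c.student_id) AS distinct_student_count FROM enrollments c JOIN courses p ON c.course_id = p.id GROUP BY p.id, p.name ORDER BY distinct_student_count ASC

Execution result:
name | distinct_student_count
Statistics 101 | 1
Chemistry 101 | 1
Biology 201 | 2
Art 101 | 2
Linear Algebra 201 | 2
Economics 201 | 2
Calculus 201 | 3
CS 101 | 5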